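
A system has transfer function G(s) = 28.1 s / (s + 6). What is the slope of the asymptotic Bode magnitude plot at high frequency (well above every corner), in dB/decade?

0 dB/decade

With 1 zero and 1 pole, the high-frequency asymptotic slope is 20 × (1 − 1) = 0 dB/decade.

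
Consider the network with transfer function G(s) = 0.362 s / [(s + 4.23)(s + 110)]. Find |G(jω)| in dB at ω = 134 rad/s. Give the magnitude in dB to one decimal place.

|j134| = 134
|j134 + 4.23| = √(134² + 4.23²) = 134.1
|j134 + 110| = √(134² + 110²) = 173.4
|G(j134)| = 0.362 × 134 / (134.1 × 173.4) = 0.002087
20 log₁₀(0.002087) = -53.61 dB

-53.6 dB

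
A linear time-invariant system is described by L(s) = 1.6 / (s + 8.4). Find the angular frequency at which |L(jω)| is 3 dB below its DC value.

8.4 rad/sec

For a single-pole low-pass, the −3 dB point is at the pole: ω = 8.4 rad/sec.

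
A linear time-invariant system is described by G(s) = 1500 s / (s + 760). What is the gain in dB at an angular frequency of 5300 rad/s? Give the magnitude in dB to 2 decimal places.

|j5300| = 5300
|j5300 + 760| = √(5300² + 760²) = 5354
|G(j5300)| = 1500 × 5300 / 5354 = 1484.8
20 log₁₀(1484.8) = 63.433 dB

63.43 dB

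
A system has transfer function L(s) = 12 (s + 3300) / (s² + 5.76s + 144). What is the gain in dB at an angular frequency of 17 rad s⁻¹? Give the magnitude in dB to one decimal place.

47.1 dB

|j17 + 3300| = √(17² + 3300²) = 3300
|(j17)² + 5.76(j17) + 144| = |-145 + j97.92| = 175
|L(j17)| = 12 × 3300 / 175 = 226.33
20 log₁₀(226.33) = 47.09 dB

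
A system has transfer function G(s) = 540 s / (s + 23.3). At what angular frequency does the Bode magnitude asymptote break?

23.3 rad/s

The single real pole at s = −23.3 gives a corner at ω = 23.3 rad/s.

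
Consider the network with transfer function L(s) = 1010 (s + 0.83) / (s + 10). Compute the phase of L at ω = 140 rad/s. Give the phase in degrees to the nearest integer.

∠(j140 + 0.83) = arctan(140/0.83) = 89.66°
∠(j140 + 10) = arctan(140/10) = 85.91°
∠L(j140) = 89.66° − 85.91° = 3.75°

4°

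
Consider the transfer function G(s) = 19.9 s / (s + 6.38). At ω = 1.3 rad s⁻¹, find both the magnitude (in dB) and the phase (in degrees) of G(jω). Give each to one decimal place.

|j1.3| = 1.3
|j1.3 + 6.38| = √(1.3² + 6.38²) = 6.511
|G(j1.3)| = 19.9 × 1.3 / 6.511 = 3.9732
20 log₁₀(3.9732) = 11.98 dB
∠(j1.3) = 90.00°
∠(j1.3 + 6.38) = arctan(1.3/6.38) = 11.52°
∠G(j1.3) = 90.00° − 11.52° = 78.48°

|G| = 12.0 dB, ∠G = 78.5°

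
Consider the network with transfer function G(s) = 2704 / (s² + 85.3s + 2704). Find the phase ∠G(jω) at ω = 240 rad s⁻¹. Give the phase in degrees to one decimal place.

-159.5°

∠[(j240)² + 85.3(j240) + 2704] = ∠[-54896 + j20472] = 159.55°
∠G(j240) = −159.55° = -159.55°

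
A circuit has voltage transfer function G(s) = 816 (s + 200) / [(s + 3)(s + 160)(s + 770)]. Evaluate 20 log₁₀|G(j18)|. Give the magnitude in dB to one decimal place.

-22.8 dB

|j18 + 200| = √(18² + 200²) = 200.8
|j18 + 3| = √(18² + 3²) = 18.25
|j18 + 160| = √(18² + 160²) = 161
|j18 + 770| = √(18² + 770²) = 770.2
|G(j18)| = 816 × 200.8 / (18.25 × 161 × 770.2) = 0.072408
20 log₁₀(0.072408) = -22.80 dB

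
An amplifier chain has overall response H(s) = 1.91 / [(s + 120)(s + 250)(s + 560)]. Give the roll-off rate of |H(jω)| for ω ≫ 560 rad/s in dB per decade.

With 0 zeros and 3 poles, the high-frequency asymptotic slope is 20 × (0 − 3) = -60 dB/decade.

-60 dB/decade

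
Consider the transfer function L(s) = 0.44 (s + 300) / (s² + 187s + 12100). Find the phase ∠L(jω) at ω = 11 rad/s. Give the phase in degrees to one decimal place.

-7.6°

∠(j11 + 300) = arctan(11/300) = 2.10°
∠[(j11)² + 187(j11) + 12100] = ∠[11979 + j2057] = 9.74°
∠L(j11) = 2.10° − 9.74° = -7.64°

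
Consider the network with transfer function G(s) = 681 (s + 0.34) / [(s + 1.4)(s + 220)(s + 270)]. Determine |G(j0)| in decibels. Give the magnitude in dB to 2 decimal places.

G(0) = 681 × 0.34 / (1.4 × 220 × 270) = 0.0027843
20 log₁₀(0.0027843) = -51.106 dB

-51.11 dB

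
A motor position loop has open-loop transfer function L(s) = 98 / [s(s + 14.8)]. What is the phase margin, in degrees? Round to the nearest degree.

Gain crossover: |L(jω)| = 1 at ω ≈ 6.12 rad/s.
∠L(j6.12) = −90° − arctan(6.12/14.8) ≈ -112.46°
PM = 180° + (-112.46°) = 67.54°

68 deg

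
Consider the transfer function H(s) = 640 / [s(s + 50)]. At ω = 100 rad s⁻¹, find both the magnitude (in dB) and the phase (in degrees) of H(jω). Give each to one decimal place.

|H| = -24.8 dB, ∠H = -153.4 deg

|j100 + 50| = √(100² + 50²) = 111.8
|j100| = 100
|H(j100)| = 640 / (111.8 × 100) = 0.057243
20 log₁₀(0.057243) = -24.85 dB
∠(j100 + 50) = arctan(100/50) = 63.43°
∠(j100) = 90.00°
∠H(j100) = − (63.43° + 90.00°) = -153.43°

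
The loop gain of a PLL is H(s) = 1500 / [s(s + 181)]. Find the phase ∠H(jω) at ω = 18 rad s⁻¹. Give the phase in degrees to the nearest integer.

∠(j18 + 181) = arctan(18/181) = 5.68°
∠(j18) = 90.00°
∠H(j18) = − (5.68° + 90.00°) = -95.68°

-96°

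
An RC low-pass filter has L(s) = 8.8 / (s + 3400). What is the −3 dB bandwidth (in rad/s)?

For a single-pole low-pass, the −3 dB point is at the pole: ω = 3400 rad/s.

3400 rad/s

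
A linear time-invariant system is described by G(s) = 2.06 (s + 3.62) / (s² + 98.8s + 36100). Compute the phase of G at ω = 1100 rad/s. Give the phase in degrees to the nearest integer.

∠(j1100 + 3.62) = arctan(1100/3.62) = 89.81°
∠[(j1100)² + 98.8(j1100) + 36100] = ∠[-1.1739e+06 + j1.0868e+05] = 174.71°
∠G(j1100) = 89.81° − 174.71° = -84.90°

-85 deg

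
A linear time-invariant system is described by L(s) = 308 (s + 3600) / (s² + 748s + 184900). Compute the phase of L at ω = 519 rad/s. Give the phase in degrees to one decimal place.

∠(j519 + 3600) = arctan(519/3600) = 8.20°
∠[(j519)² + 748(j519) + 184900] = ∠[-84461 + j3.8821e+05] = 102.27°
∠L(j519) = 8.20° − 102.27° = -94.07°

-94.1 deg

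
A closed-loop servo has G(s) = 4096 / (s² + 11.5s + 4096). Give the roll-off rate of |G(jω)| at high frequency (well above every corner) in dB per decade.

-40 dB/decade

With 0 zeros and 2 poles, the high-frequency asymptotic slope is 20 × (0 − 2) = -40 dB/decade.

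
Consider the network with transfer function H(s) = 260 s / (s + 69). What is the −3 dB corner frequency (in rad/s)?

For a single-pole high-pass, the −3 dB point is at the pole: ω = 69 rad/s.

69 rad/s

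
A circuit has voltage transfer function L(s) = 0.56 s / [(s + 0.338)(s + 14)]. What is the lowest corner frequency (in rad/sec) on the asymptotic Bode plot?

0.338 rad/sec

Break frequencies occur at each pole and zero magnitude: 0.338 rad/sec, 14 rad/sec.
The lowest is 0.338 rad/sec.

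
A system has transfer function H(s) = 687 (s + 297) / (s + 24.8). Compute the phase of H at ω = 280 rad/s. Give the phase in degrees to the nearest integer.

-42 deg

∠(j280 + 297) = arctan(280/297) = 43.31°
∠(j280 + 24.8) = arctan(280/24.8) = 84.94°
∠H(j280) = 43.31° − 84.94° = -41.63°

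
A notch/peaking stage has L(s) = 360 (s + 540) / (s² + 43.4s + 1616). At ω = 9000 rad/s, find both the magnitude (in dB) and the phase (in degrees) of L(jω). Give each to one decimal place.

|j9000 + 540| = √(9000² + 540²) = 9016
|(j9000)² + 43.4(j9000) + 1616| = |-8.0998e+07 + j3.906e+05| = 8.1e+07
|L(j9000)| = 360 × 9016 / 8.1e+07 = 0.040072
20 log₁₀(0.040072) = -27.94 dB
∠(j9000 + 540) = arctan(9000/540) = 86.57°
∠[(j9000)² + 43.4(j9000) + 1616] = ∠[-8.0998e+07 + j3.906e+05] = 179.72°
∠L(j9000) = 86.57° − 179.72° = -93.16°

|L| = -27.9 dB, ∠L = -93.2 deg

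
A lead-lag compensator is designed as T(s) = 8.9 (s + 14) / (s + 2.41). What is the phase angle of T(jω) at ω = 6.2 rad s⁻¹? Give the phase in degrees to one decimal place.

∠(j6.2 + 14) = arctan(6.2/14) = 23.89°
∠(j6.2 + 2.41) = arctan(6.2/2.41) = 68.76°
∠T(j6.2) = 23.89° − 68.76° = -44.87°

-44.9 deg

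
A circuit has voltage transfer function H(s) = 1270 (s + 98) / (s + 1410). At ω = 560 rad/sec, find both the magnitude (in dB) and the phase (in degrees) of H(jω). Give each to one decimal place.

|H| = 53.6 dB, ∠H = 58.4 deg

|j560 + 98| = √(560² + 98²) = 568.5
|j560 + 1410| = √(560² + 1410²) = 1517
|H(j560)| = 1270 × 568.5 / 1517 = 475.9
20 log₁₀(475.9) = 53.55 dB
∠(j560 + 98) = arctan(560/98) = 80.07°
∠(j560 + 1410) = arctan(560/1410) = 21.66°
∠H(j560) = 80.07° − 21.66° = 58.41°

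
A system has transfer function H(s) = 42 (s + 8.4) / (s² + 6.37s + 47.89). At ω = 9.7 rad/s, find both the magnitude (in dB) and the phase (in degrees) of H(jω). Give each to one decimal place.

|H| = 16.9 dB, ∠H = -77.7 deg

|j9.7 + 8.4| = √(9.7² + 8.4²) = 12.83
|(j9.7)² + 6.37(j9.7) + 47.89| = |-46.2 + j61.789| = 77.15
|H(j9.7)| = 42 × 12.83 / 77.15 = 6.9853
20 log₁₀(6.9853) = 16.88 dB
∠(j9.7 + 8.4) = arctan(9.7/8.4) = 49.11°
∠[(j9.7)² + 6.37(j9.7) + 47.89] = ∠[-46.2 + j61.789] = 126.79°
∠H(j9.7) = 49.11° − 126.79° = -77.68°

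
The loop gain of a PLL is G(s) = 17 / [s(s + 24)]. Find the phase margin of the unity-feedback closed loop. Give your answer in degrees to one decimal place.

Gain crossover: |G(jω)| = 1 at ω ≈ 0.708 rad/s.
∠G(j0.708) = −90° − arctan(0.708/24) ≈ -91.69°
PM = 180° + (-91.69°) = 88.31°

88.3°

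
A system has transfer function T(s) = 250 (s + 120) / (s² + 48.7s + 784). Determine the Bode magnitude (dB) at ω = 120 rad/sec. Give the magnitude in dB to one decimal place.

|j120 + 120| = √(120² + 120²) = 169.7
|(j120)² + 48.7(j120) + 784| = |-13616 + j5844| = 1.482e+04
|T(j120)| = 250 × 169.7 / 1.482e+04 = 2.8633
20 log₁₀(2.8633) = 9.14 dB

9.1 dB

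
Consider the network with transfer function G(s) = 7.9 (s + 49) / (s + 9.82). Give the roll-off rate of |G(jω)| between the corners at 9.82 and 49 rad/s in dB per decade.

In this band the factors already past their corner are: pole at 9.82; net slope = -20 dB/decade.

-20 dB/decade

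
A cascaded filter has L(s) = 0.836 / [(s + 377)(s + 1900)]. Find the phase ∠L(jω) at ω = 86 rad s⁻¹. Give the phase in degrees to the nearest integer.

-15°

∠(j86 + 377) = arctan(86/377) = 12.85°
∠(j86 + 1900) = arctan(86/1900) = 2.59°
∠L(j86) = − (12.85° + 2.59°) = -15.44°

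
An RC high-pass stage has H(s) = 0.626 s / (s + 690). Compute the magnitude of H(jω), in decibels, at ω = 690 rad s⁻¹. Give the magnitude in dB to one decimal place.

-7.1 dB

|j690| = 690
|j690 + 690| = √(690² + 690²) = 975.8
|H(j690)| = 0.626 × 690 / 975.8 = 0.44265
20 log₁₀(0.44265) = -7.08 dB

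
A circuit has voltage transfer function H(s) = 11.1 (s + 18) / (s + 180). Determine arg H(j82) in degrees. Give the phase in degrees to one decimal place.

53.1 deg

∠(j82 + 18) = arctan(82/18) = 77.62°
∠(j82 + 180) = arctan(82/180) = 24.49°
∠H(j82) = 77.62° − 24.49° = 53.13°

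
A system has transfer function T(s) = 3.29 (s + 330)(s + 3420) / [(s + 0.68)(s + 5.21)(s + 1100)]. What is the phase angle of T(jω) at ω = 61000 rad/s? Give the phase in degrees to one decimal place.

-92.5°

∠(j61000 + 330) = arctan(61000/330) = 89.69°
∠(j61000 + 3420) = arctan(61000/3420) = 86.79°
∠(j61000 + 0.68) = arctan(61000/0.68) = 90.00°
∠(j61000 + 5.21) = arctan(61000/5.21) = 90.00°
∠(j61000 + 1100) = arctan(61000/1100) = 88.97°
∠T(j61000) = 89.69° + 86.79° − (90.00° + 90.00° + 88.97°) = -92.48°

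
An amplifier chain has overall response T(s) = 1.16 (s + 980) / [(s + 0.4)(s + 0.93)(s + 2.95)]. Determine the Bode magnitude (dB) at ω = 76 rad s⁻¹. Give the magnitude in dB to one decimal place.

-51.7 dB

|j76 + 980| = √(76² + 980²) = 982.9
|j76 + 0.4| = √(76² + 0.4²) = 76
|j76 + 0.93| = √(76² + 0.93²) = 76.01
|j76 + 2.95| = √(76² + 2.95²) = 76.06
|T(j76)| = 1.16 × 982.9 / (76 × 76.01 × 76.06) = 0.0025953
20 log₁₀(0.0025953) = -51.72 dB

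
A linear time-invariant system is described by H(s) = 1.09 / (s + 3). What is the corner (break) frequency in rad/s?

3 rad/s

The single real pole at s = −3 gives a corner at ω = 3 rad/s.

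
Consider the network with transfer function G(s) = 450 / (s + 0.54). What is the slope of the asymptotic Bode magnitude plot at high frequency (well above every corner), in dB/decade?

-20 dB/decade

With 0 zeros and 1 pole, the high-frequency asymptotic slope is 20 × (0 − 1) = -20 dB/decade.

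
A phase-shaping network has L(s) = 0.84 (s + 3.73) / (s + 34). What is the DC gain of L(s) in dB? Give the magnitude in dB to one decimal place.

-20.7 dB

L(0) = 0.84 × 3.73 / 34 = 0.092153
20 log₁₀(0.092153) = -20.71 dB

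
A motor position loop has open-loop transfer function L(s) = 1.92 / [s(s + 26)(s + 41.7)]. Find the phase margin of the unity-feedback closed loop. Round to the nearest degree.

90 deg

Gain crossover: |L(jω)| = 1 at ω ≈ 0.00177 rad/sec.
∠L(j0.00177) = −90° − arctan(0.00177/26) − arctan(0.00177/41.7) ≈ -90.01°
PM = 180° + (-90.01°) = 89.99°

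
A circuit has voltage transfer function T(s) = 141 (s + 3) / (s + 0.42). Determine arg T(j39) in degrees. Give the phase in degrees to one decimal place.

-3.8 deg

∠(j39 + 3) = arctan(39/3) = 85.60°
∠(j39 + 0.42) = arctan(39/0.42) = 89.38°
∠T(j39) = 85.60° − 89.38° = -3.78°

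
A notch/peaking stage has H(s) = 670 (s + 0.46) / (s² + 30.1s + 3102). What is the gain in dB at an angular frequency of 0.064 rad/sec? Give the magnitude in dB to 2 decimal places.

-19.97 dB

|j0.064 + 0.46| = √(0.064² + 0.46²) = 0.4644
|(j0.064)² + 30.1(j0.064) + 3102| = |3102 + j1.9264| = 3102
|H(j0.064)| = 670 × 0.4644 / 3102 = 0.10031
20 log₁₀(0.10031) = -19.973 dB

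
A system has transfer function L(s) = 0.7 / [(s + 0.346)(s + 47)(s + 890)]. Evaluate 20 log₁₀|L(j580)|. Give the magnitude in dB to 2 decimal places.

|j580 + 0.346| = √(580² + 0.346²) = 580
|j580 + 47| = √(580² + 47²) = 581.9
|j580 + 890| = √(580² + 890²) = 1062
|L(j580)| = 0.7 / (580 × 581.9 × 1062) = 1.9524e-09
20 log₁₀(1.9524e-09) = -174.189 dB

-174.19 dB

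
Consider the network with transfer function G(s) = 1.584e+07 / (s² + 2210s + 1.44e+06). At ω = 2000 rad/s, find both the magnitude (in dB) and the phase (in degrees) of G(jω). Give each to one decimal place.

|G| = 9.8 dB, ∠G = -120.1 deg

|(j2000)² + 2210(j2000) + 1.44e+06| = |-2.56e+06 + j4.42e+06| = 5.108e+06
|G(j2000)| = 1.584e+07 / 5.108e+06 = 3.1011
20 log₁₀(3.1011) = 9.83 dB
∠[(j2000)² + 2210(j2000) + 1.44e+06] = ∠[-2.56e+06 + j4.42e+06] = 120.08°
∠G(j2000) = −120.08° = -120.08°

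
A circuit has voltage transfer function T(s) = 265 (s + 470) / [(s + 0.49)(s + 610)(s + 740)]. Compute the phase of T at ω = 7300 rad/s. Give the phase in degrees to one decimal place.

-173.1°

∠(j7300 + 470) = arctan(7300/470) = 86.32°
∠(j7300 + 0.49) = arctan(7300/0.49) = 90.00°
∠(j7300 + 610) = arctan(7300/610) = 85.22°
∠(j7300 + 740) = arctan(7300/740) = 84.21°
∠T(j7300) = 86.32° − (90.00° + 85.22° + 84.21°) = -173.12°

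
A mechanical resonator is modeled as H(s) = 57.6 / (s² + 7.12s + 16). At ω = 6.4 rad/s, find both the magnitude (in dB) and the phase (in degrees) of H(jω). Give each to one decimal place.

|H| = 0.9 dB, ∠H = -118.7 deg

|(j6.4)² + 7.12(j6.4) + 16| = |-24.96 + j45.568| = 51.96
|H(j6.4)| = 57.6 / 51.96 = 1.1086
20 log₁₀(1.1086) = 0.90 dB
∠[(j6.4)² + 7.12(j6.4) + 16] = ∠[-24.96 + j45.568] = 118.71°
∠H(j6.4) = −118.71° = -118.71°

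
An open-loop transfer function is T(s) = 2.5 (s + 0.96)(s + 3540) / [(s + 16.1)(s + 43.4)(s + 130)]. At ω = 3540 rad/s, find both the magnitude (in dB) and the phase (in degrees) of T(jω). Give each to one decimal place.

|j3540 + 0.96| = √(3540² + 0.96²) = 3540
|j3540 + 3540| = √(3540² + 3540²) = 5006
|j3540 + 16.1| = √(3540² + 16.1²) = 3540
|j3540 + 43.4| = √(3540² + 43.4²) = 3540
|j3540 + 130| = √(3540² + 130²) = 3542
|T(j3540)| = 2.5 × 3540 × 5006 / (3540 × 3540 × 3542) = 0.00099798
20 log₁₀(0.00099798) = -60.02 dB
∠(j3540 + 0.96) = arctan(3540/0.96) = 89.98°
∠(j3540 + 3540) = arctan(3540/3540) = 45.00°
∠(j3540 + 16.1) = arctan(3540/16.1) = 89.74°
∠(j3540 + 43.4) = arctan(3540/43.4) = 89.30°
∠(j3540 + 130) = arctan(3540/130) = 87.90°
∠T(j3540) = 89.98° + 45.00° − (89.74° + 89.30° + 87.90°) = -131.95°

|T| = -60.0 dB, ∠T = -131.9°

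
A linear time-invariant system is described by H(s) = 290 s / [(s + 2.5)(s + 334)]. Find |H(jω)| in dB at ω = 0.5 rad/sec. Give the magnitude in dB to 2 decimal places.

|j0.5| = 0.5
|j0.5 + 2.5| = √(0.5² + 2.5²) = 2.55
|j0.5 + 334| = √(0.5² + 334²) = 334
|H(j0.5)| = 290 × 0.5 / (2.55 × 334) = 0.17028
20 log₁₀(0.17028) = -15.377 dB

-15.38 dB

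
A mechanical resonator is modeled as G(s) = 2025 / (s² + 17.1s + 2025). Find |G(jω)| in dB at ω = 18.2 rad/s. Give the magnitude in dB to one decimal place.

|(j18.2)² + 17.1(j18.2) + 2025| = |1693.8 + j311.22| = 1722
|G(j18.2)| = 2025 / 1722 = 1.1759
20 log₁₀(1.1759) = 1.41 dB

1.4 dB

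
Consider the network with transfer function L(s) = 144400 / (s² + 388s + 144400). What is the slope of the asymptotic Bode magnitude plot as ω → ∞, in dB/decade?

-40 dB/decade

With 0 zeros and 2 poles, the high-frequency asymptotic slope is 20 × (0 − 2) = -40 dB/decade.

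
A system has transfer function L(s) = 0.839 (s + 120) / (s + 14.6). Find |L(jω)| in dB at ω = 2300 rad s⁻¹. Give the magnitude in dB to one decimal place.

|j2300 + 120| = √(2300² + 120²) = 2303
|j2300 + 14.6| = √(2300² + 14.6²) = 2300
|L(j2300)| = 0.839 × 2303 / 2300 = 0.84012
20 log₁₀(0.84012) = -1.51 dB

-1.5 dB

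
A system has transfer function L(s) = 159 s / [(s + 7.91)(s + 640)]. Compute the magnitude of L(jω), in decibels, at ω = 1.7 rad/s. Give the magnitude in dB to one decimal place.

-25.6 dB

|j1.7| = 1.7
|j1.7 + 7.91| = √(1.7² + 7.91²) = 8.091
|j1.7 + 640| = √(1.7² + 640²) = 640
|L(j1.7)| = 159 × 1.7 / (8.091 × 640) = 0.052201
20 log₁₀(0.052201) = -25.65 dB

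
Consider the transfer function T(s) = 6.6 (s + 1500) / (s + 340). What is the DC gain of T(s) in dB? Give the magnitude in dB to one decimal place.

29.3 dB

T(0) = 6.6 × 1500 / 340 = 29.118
20 log₁₀(29.118) = 29.28 dB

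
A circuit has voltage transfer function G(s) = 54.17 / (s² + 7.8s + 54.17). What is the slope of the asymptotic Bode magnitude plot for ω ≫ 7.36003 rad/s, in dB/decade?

With 0 zeros and 2 poles, the high-frequency asymptotic slope is 20 × (0 − 2) = -40 dB/decade.

-40 dB/decade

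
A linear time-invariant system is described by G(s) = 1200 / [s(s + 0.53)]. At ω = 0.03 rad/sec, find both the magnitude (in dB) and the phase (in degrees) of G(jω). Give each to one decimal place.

|j0.03 + 0.53| = √(0.03² + 0.53²) = 0.5308
|j0.03| = 0.03
|G(j0.03)| = 1200 / (0.5308 × 0.03) = 75351
20 log₁₀(75351) = 97.54 dB
∠(j0.03 + 0.53) = arctan(0.03/0.53) = 3.24°
∠(j0.03) = 90.00°
∠G(j0.03) = − (3.24° + 90.00°) = -93.24°

|G| = 97.5 dB, ∠G = -93.2°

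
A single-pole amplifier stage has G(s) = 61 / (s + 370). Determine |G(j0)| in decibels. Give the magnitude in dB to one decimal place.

G(0) = 61 / 370 = 0.16486
20 log₁₀(0.16486) = -15.66 dB

-15.7 dB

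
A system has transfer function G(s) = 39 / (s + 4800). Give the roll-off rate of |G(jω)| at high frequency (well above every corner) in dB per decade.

-20 dB/decade

With 0 zeros and 1 pole, the high-frequency asymptotic slope is 20 × (0 − 1) = -20 dB/decade.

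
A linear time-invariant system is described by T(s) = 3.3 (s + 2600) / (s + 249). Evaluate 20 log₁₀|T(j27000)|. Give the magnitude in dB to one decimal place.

|j27000 + 2600| = √(27000² + 2600²) = 2.712e+04
|j27000 + 249| = √(27000² + 249²) = 2.7e+04
|T(j27000)| = 3.3 × 2.712e+04 / 2.7e+04 = 3.3151
20 log₁₀(3.3151) = 10.41 dB

10.4 dB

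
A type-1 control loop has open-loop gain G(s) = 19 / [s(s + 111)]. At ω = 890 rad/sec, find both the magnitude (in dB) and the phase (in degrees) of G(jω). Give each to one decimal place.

|j890 + 111| = √(890² + 111²) = 896.9
|j890| = 890
|G(j890)| = 19 / (896.9 × 890) = 2.3802e-05
20 log₁₀(2.3802e-05) = -92.47 dB
∠(j890 + 111) = arctan(890/111) = 82.89°
∠(j890) = 90.00°
∠G(j890) = − (82.89° + 90.00°) = -172.89°

|G| = -92.5 dB, ∠G = -172.9°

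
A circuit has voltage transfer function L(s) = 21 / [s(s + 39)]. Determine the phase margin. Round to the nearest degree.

89°

Gain crossover: |L(jω)| = 1 at ω ≈ 0.538 rad/sec.
∠L(j0.538) = −90° − arctan(0.538/39) ≈ -90.79°
PM = 180° + (-90.79°) = 89.21°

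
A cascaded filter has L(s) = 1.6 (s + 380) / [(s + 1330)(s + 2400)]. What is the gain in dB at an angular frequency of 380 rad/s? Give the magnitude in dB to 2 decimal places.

|j380 + 380| = √(380² + 380²) = 537.4
|j380 + 1330| = √(380² + 1330²) = 1383
|j380 + 2400| = √(380² + 2400²) = 2430
|L(j380)| = 1.6 × 537.4 / (1383 × 2430) = 0.00025582
20 log₁₀(0.00025582) = -71.841 dB

-71.84 dB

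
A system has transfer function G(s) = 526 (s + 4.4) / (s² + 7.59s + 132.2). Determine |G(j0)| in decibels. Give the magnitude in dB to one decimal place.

G(0) = 526 × 4.4 / 132.2 = 17.507
20 log₁₀(17.507) = 24.86 dB

24.9 dB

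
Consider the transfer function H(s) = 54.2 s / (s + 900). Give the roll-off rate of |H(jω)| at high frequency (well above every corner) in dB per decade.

With 1 zero and 1 pole, the high-frequency asymptotic slope is 20 × (1 − 1) = 0 dB/decade.

0 dB/decade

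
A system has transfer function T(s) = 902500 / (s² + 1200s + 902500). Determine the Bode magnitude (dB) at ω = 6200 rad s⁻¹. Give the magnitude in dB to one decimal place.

|(j6200)² + 1200(j6200) + 902500| = |-3.7538e+07 + j7.44e+06| = 3.827e+07
|T(j6200)| = 902500 / 3.827e+07 = 0.023584
20 log₁₀(0.023584) = -32.55 dB

-32.5 dB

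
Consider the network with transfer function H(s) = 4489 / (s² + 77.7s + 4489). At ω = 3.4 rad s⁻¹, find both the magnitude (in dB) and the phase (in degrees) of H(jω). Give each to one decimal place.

|(j3.4)² + 77.7(j3.4) + 4489| = |4477.4 + j264.18| = 4485
|H(j3.4)| = 4489 / 4485 = 1.0008
20 log₁₀(1.0008) = 0.01 dB
∠[(j3.4)² + 77.7(j3.4) + 4489] = ∠[4477.4 + j264.18] = 3.38°
∠H(j3.4) = −3.38° = -3.38°

|H| = 0.0 dB, ∠H = -3.4 deg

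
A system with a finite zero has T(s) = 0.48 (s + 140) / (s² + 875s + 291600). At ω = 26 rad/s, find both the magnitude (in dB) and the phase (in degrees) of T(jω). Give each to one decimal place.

|T| = -72.6 dB, ∠T = 6.0°

|j26 + 140| = √(26² + 140²) = 142.4
|(j26)² + 875(j26) + 291600| = |2.9092e+05 + j22750| = 2.918e+05
|T(j26)| = 0.48 × 142.4 / 2.918e+05 = 0.00023422
20 log₁₀(0.00023422) = -72.61 dB
∠(j26 + 140) = arctan(26/140) = 10.52°
∠[(j26)² + 875(j26) + 291600] = ∠[2.9092e+05 + j22750] = 4.47°
∠T(j26) = 10.52° − 4.47° = 6.05°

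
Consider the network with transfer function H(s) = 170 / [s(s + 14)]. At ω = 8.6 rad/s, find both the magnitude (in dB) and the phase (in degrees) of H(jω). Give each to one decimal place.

|j8.6 + 14| = √(8.6² + 14²) = 16.43
|j8.6| = 8.6
|H(j8.6)| = 170 / (16.43 × 8.6) = 1.2031
20 log₁₀(1.2031) = 1.61 dB
∠(j8.6 + 14) = arctan(8.6/14) = 31.56°
∠(j8.6) = 90.00°
∠H(j8.6) = − (31.56° + 90.00°) = -121.56°

|H| = 1.6 dB, ∠H = -121.6°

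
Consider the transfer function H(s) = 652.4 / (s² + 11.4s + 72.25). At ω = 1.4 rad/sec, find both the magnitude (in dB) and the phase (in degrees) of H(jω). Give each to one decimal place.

|(j1.4)² + 11.4(j1.4) + 72.25| = |70.29 + j15.96| = 72.08
|H(j1.4)| = 652.4 / 72.08 = 9.0512
20 log₁₀(9.0512) = 19.13 dB
∠[(j1.4)² + 11.4(j1.4) + 72.25] = ∠[70.29 + j15.96] = 12.79°
∠H(j1.4) = −12.79° = -12.79°

|H| = 19.1 dB, ∠H = -12.8°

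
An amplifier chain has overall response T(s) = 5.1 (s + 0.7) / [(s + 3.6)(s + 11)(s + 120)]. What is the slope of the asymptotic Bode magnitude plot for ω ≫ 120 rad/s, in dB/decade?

With 1 zero and 3 poles, the high-frequency asymptotic slope is 20 × (1 − 3) = -40 dB/decade.

-40 dB/decade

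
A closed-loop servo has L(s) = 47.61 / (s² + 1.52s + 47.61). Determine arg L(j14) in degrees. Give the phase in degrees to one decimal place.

∠[(j14)² + 1.52(j14) + 47.61] = ∠[-148.39 + j21.28] = 171.84°
∠L(j14) = −171.84° = -171.84°

-171.8°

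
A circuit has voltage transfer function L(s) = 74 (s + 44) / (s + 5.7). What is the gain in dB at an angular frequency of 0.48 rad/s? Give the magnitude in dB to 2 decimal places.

55.11 dB

|j0.48 + 44| = √(0.48² + 44²) = 44
|j0.48 + 5.7| = √(0.48² + 5.7²) = 5.72
|L(j0.48)| = 74 × 44 / 5.72 = 569.25
20 log₁₀(569.25) = 55.106 dB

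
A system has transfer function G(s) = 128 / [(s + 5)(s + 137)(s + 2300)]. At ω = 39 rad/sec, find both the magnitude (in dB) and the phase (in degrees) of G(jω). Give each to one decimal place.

|G| = -100.1 dB, ∠G = -99.6°

|j39 + 5| = √(39² + 5²) = 39.32
|j39 + 137| = √(39² + 137²) = 142.4
|j39 + 2300| = √(39² + 2300²) = 2300
|G(j39)| = 128 / (39.32 × 142.4 × 2300) = 9.9351e-06
20 log₁₀(9.9351e-06) = -100.06 dB
∠(j39 + 5) = arctan(39/5) = 82.69°
∠(j39 + 137) = arctan(39/137) = 15.89°
∠(j39 + 2300) = arctan(39/2300) = 0.97°
∠G(j39) = − (82.69° + 15.89° + 0.97°) = -99.56°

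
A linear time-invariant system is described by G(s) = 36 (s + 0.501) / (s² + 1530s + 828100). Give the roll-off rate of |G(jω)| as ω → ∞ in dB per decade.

-20 dB/decade

With 1 zero and 2 poles, the high-frequency asymptotic slope is 20 × (1 − 2) = -20 dB/decade.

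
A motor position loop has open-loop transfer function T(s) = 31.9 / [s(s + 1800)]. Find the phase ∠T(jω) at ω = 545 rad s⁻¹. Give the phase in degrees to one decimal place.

-106.8°

∠(j545 + 1800) = arctan(545/1800) = 16.85°
∠(j545) = 90.00°
∠T(j545) = − (16.85° + 90.00°) = -106.85°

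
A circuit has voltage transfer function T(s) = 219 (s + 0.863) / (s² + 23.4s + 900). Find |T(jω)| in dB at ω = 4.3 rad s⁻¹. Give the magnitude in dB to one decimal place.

|j4.3 + 0.863| = √(4.3² + 0.863²) = 4.386
|(j4.3)² + 23.4(j4.3) + 900| = |881.51 + j100.62| = 887.2
|T(j4.3)| = 219 × 4.386 / 887.2 = 1.0826
20 log₁₀(1.0826) = 0.69 dB

0.7 dB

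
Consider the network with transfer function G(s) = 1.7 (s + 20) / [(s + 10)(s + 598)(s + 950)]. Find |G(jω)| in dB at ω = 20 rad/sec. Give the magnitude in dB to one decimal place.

|j20 + 20| = √(20² + 20²) = 28.28
|j20 + 10| = √(20² + 10²) = 22.36
|j20 + 598| = √(20² + 598²) = 598.3
|j20 + 950| = √(20² + 950²) = 950.2
|G(j20)| = 1.7 × 28.28 / (22.36 × 598.3 × 950.2) = 3.7822e-06
20 log₁₀(3.7822e-06) = -108.45 dB

-108.4 dB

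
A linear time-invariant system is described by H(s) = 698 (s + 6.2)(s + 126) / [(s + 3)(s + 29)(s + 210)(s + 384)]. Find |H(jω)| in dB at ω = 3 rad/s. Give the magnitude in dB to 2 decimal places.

|j3 + 6.2| = √(3² + 6.2²) = 6.888
|j3 + 126| = √(3² + 126²) = 126
|j3 + 3| = √(3² + 3²) = 4.243
|j3 + 29| = √(3² + 29²) = 29.15
|j3 + 210| = √(3² + 210²) = 210
|j3 + 384| = √(3² + 384²) = 384
|H(j3)| = 698 × 6.888 × 126 / (4.243 × 29.15 × 210 × 384) = 0.060739
20 log₁₀(0.060739) = -24.331 dB

-24.33 dB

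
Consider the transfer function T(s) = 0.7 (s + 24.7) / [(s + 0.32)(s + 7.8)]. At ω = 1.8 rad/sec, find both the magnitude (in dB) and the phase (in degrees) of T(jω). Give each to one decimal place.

|j1.8 + 24.7| = √(1.8² + 24.7²) = 24.77
|j1.8 + 0.32| = √(1.8² + 0.32²) = 1.828
|j1.8 + 7.8| = √(1.8² + 7.8²) = 8.005
|T(j1.8)| = 0.7 × 24.77 / (1.828 × 8.005) = 1.1846
20 log₁₀(1.1846) = 1.47 dB
∠(j1.8 + 24.7) = arctan(1.8/24.7) = 4.17°
∠(j1.8 + 0.32) = arctan(1.8/0.32) = 79.92°
∠(j1.8 + 7.8) = arctan(1.8/7.8) = 12.99°
∠T(j1.8) = 4.17° − (79.92° + 12.99°) = -88.75°

|T| = 1.5 dB, ∠T = -88.7°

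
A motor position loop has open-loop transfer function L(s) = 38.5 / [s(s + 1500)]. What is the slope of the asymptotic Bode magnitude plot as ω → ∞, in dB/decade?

-40 dB/decade

With 0 zeros and 2 poles, the high-frequency asymptotic slope is 20 × (0 − 2) = -40 dB/decade.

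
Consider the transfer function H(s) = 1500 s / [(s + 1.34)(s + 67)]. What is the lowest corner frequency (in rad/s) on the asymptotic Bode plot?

1.34 rad/s

Break frequencies occur at each pole and zero magnitude: 1.34 rad/s, 67 rad/s.
The lowest is 1.34 rad/s.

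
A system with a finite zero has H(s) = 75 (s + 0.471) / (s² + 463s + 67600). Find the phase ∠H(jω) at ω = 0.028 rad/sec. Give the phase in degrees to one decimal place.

∠(j0.028 + 0.471) = arctan(0.028/0.471) = 3.40°
∠[(j0.028)² + 463(j0.028) + 67600] = ∠[67600 + j12.964] = 0.01°
∠H(j0.028) = 3.40° − 0.01° = 3.39°

3.4 deg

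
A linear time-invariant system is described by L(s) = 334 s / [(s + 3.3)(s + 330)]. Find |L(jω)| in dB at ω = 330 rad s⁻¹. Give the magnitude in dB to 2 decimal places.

|j330| = 330
|j330 + 3.3| = √(330² + 3.3²) = 330
|j330 + 330| = √(330² + 330²) = 466.7
|L(j330)| = 334 × 330 / (330 × 466.7) = 0.71564
20 log₁₀(0.71564) = -2.906 dB

-2.91 dB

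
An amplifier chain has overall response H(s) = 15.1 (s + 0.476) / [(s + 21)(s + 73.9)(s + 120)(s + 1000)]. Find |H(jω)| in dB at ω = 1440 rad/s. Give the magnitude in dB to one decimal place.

-167.7 dB

|j1440 + 0.476| = √(1440² + 0.476²) = 1440
|j1440 + 21| = √(1440² + 21²) = 1440
|j1440 + 73.9| = √(1440² + 73.9²) = 1442
|j1440 + 120| = √(1440² + 120²) = 1445
|j1440 + 1000| = √(1440² + 1000²) = 1753
|H(j1440)| = 15.1 × 1440 / (1440 × 1442 × 1445 × 1753) = 4.1334e-09
20 log₁₀(4.1334e-09) = -167.67 dB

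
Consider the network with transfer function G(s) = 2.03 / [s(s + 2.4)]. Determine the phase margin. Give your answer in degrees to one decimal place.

71.5 deg

Gain crossover: |G(jω)| = 1 at ω ≈ 0.802 rad s⁻¹.
∠G(j0.802) = −90° − arctan(0.802/2.4) ≈ -108.48°
PM = 180° + (-108.48°) = 71.52°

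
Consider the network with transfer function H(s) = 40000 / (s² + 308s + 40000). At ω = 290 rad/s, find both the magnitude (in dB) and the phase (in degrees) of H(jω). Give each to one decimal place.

|H| = -7.9 dB, ∠H = -116.3°

|(j290)² + 308(j290) + 40000| = |-44100 + j89320| = 9.961e+04
|H(j290)| = 40000 / 9.961e+04 = 0.40155
20 log₁₀(0.40155) = -7.93 dB
∠[(j290)² + 308(j290) + 40000] = ∠[-44100 + j89320] = 116.28°
∠H(j290) = −116.28° = -116.28°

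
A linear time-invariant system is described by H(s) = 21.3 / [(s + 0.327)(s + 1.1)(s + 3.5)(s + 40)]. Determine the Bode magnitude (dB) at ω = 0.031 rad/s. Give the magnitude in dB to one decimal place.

|j0.031 + 0.327| = √(0.031² + 0.327²) = 0.3285
|j0.031 + 1.1| = √(0.031² + 1.1²) = 1.1
|j0.031 + 3.5| = √(0.031² + 3.5²) = 3.5
|j0.031 + 40| = √(0.031² + 40²) = 40
|H(j0.031)| = 21.3 / (0.3285 × 1.1 × 3.5 × 40) = 0.4209
20 log₁₀(0.4209) = -7.52 dB

-7.5 dB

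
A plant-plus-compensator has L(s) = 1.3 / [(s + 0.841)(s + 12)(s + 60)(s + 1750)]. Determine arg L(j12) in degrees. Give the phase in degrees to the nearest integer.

∠(j12 + 0.841) = arctan(12/0.841) = 85.99°
∠(j12 + 12) = arctan(12/12) = 45.00°
∠(j12 + 60) = arctan(12/60) = 11.31°
∠(j12 + 1750) = arctan(12/1750) = 0.39°
∠L(j12) = − (85.99° + 45.00° + 11.31° + 0.39°) = -142.69°

-143°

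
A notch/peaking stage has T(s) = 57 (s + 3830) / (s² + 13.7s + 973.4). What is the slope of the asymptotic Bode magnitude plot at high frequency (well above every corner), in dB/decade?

With 1 zero and 2 poles, the high-frequency asymptotic slope is 20 × (1 − 2) = -20 dB/decade.

-20 dB/decade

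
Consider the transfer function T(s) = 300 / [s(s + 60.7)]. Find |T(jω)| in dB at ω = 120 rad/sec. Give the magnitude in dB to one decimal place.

|j120 + 60.7| = √(120² + 60.7²) = 134.5
|j120| = 120
|T(j120)| = 300 / (134.5 × 120) = 0.01859
20 log₁₀(0.01859) = -34.61 dB

-34.6 dB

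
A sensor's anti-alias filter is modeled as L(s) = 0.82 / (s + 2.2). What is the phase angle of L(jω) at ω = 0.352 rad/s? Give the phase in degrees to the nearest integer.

-9°

∠(j0.352 + 2.2) = arctan(0.352/2.2) = 9.09°
∠L(j0.352) = −9.09° = -9.09°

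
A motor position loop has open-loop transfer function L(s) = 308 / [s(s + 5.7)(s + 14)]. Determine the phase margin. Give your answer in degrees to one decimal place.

47.1°

Gain crossover: |L(jω)| = 1 at ω ≈ 3.26 rad/sec.
∠L(j3.26) = −90° − arctan(3.26/5.7) − arctan(3.26/14) ≈ -132.90°
PM = 180° + (-132.90°) = 47.10°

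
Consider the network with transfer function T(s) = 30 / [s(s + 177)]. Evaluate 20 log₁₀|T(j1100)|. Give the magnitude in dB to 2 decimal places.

-92.22 dB

|j1100 + 177| = √(1100² + 177²) = 1114
|j1100| = 1100
|T(j1100)| = 30 / (1114 × 1100) = 2.4479e-05
20 log₁₀(2.4479e-05) = -92.224 dB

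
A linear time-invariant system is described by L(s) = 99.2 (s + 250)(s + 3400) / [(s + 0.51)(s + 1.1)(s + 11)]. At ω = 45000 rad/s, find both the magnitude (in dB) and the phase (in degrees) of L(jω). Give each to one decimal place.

|j45000 + 250| = √(45000² + 250²) = 4.5e+04
|j45000 + 3400| = √(45000² + 3400²) = 4.513e+04
|j45000 + 0.51| = √(45000² + 0.51²) = 4.5e+04
|j45000 + 1.1| = √(45000² + 1.1²) = 4.5e+04
|j45000 + 11| = √(45000² + 11²) = 4.5e+04
|L(j45000)| = 99.2 × 4.5e+04 × 4.513e+04 / (4.5e+04 × 4.5e+04 × 4.5e+04) = 0.0022108
20 log₁₀(0.0022108) = -53.11 dB
∠(j45000 + 250) = arctan(45000/250) = 89.68°
∠(j45000 + 3400) = arctan(45000/3400) = 85.68°
∠(j45000 + 0.51) = arctan(45000/0.51) = 90.00°
∠(j45000 + 1.1) = arctan(45000/1.1) = 90.00°
∠(j45000 + 11) = arctan(45000/11) = 89.99°
∠L(j45000) = 89.68° + 85.68° − (90.00° + 90.00° + 89.99°) = -94.62°

|L| = -53.1 dB, ∠L = -94.6°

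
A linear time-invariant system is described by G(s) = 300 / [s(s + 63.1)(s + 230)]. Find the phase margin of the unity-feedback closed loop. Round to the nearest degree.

Gain crossover: |G(jω)| = 1 at ω ≈ 0.0207 rad/sec.
∠G(j0.0207) = −90° − arctan(0.0207/63.1) − arctan(0.0207/230) ≈ -90.02°
PM = 180° + (-90.02°) = 89.98°

90°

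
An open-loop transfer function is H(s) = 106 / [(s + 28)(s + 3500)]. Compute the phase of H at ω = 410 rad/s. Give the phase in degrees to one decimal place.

∠(j410 + 28) = arctan(410/28) = 86.09°
∠(j410 + 3500) = arctan(410/3500) = 6.68°
∠H(j410) = − (86.09° + 6.68°) = -92.77°

-92.8 deg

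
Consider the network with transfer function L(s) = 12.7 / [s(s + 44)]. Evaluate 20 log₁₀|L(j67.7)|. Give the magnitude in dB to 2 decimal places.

-52.68 dB

|j67.7 + 44| = √(67.7² + 44²) = 80.74
|j67.7| = 67.7
|L(j67.7)| = 12.7 / (80.74 × 67.7) = 0.0023234
20 log₁₀(0.0023234) = -52.678 dB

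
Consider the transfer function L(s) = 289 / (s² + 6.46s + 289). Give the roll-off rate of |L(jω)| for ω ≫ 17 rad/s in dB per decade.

With 0 zeros and 2 poles, the high-frequency asymptotic slope is 20 × (0 − 2) = -40 dB/decade.

-40 dB/decade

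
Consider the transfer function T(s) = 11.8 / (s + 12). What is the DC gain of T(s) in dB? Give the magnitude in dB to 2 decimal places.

-0.15 dB

T(0) = 11.8 / 12 = 0.98333
20 log₁₀(0.98333) = -0.146 dB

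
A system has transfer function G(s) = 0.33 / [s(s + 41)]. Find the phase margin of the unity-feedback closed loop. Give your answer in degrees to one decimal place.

90.0 deg

Gain crossover: |G(jω)| = 1 at ω ≈ 0.00805 rad/s.
∠G(j0.00805) = −90° − arctan(0.00805/41) ≈ -90.01°
PM = 180° + (-90.01°) = 89.99°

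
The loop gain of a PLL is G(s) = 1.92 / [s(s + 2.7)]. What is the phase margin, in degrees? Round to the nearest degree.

Gain crossover: |G(jω)| = 1 at ω ≈ 0.689 rad/sec.
∠G(j0.689) = −90° − arctan(0.689/2.7) ≈ -104.32°
PM = 180° + (-104.32°) = 75.68°

76°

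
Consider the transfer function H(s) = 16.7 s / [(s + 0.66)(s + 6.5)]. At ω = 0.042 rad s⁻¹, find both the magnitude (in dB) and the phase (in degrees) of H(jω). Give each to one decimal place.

|H| = -15.7 dB, ∠H = 86.0 deg

|j0.042| = 0.042
|j0.042 + 0.66| = √(0.042² + 0.66²) = 0.6613
|j0.042 + 6.5| = √(0.042² + 6.5²) = 6.5
|H(j0.042)| = 16.7 × 0.042 / (0.6613 × 6.5) = 0.16316
20 log₁₀(0.16316) = -15.75 dB
∠(j0.042) = 90.00°
∠(j0.042 + 0.66) = arctan(0.042/0.66) = 3.64°
∠(j0.042 + 6.5) = arctan(0.042/6.5) = 0.37°
∠H(j0.042) = 90.00° − (3.64° + 0.37°) = 85.99°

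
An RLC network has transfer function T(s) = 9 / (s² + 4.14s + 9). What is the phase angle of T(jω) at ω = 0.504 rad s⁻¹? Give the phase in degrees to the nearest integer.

∠[(j0.504)² + 4.14(j0.504) + 9] = ∠[8.746 + j2.0866] = 13.42°
∠T(j0.504) = −13.42° = -13.42°

-13°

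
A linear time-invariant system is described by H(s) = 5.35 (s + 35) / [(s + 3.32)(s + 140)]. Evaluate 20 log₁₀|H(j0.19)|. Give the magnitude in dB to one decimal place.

|j0.19 + 35| = √(0.19² + 35²) = 35
|j0.19 + 3.32| = √(0.19² + 3.32²) = 3.325
|j0.19 + 140| = √(0.19² + 140²) = 140
|H(j0.19)| = 5.35 × 35 / (3.325 × 140) = 0.40221
20 log₁₀(0.40221) = -7.91 dB

-7.9 dB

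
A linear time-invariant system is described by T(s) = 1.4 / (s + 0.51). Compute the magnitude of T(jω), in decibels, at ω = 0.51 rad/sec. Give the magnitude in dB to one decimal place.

5.8 dB

|j0.51 + 0.51| = √(0.51² + 0.51²) = 0.7212
|T(j0.51)| = 1.4 / 0.7212 = 1.9411
20 log₁₀(1.9411) = 5.76 dB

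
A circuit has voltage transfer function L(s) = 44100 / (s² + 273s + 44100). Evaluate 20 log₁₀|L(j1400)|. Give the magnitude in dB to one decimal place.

-32.9 dB

|(j1400)² + 273(j1400) + 44100| = |-1.9159e+06 + j3.822e+05| = 1.954e+06
|L(j1400)| = 44100 / 1.954e+06 = 0.022573
20 log₁₀(0.022573) = -32.93 dB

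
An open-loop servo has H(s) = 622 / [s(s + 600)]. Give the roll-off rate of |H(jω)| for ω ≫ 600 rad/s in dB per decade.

-40 dB/decade

With 0 zeros and 2 poles, the high-frequency asymptotic slope is 20 × (0 − 2) = -40 dB/decade.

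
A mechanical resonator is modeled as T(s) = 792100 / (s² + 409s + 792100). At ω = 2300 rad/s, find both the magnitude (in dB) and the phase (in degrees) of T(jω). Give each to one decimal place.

|T| = -15.3 dB, ∠T = -168.2°

|(j2300)² + 409(j2300) + 792100| = |-4.4979e+06 + j9.407e+05| = 4.595e+06
|T(j2300)| = 792100 / 4.595e+06 = 0.17237
20 log₁₀(0.17237) = -15.27 dB
∠[(j2300)² + 409(j2300) + 792100] = ∠[-4.4979e+06 + j9.407e+05] = 168.19°
∠T(j2300) = −168.19° = -168.19°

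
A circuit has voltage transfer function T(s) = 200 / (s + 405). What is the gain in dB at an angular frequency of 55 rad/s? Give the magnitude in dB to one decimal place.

-6.2 dB

|j55 + 405| = √(55² + 405²) = 408.7
|T(j55)| = 200 / 408.7 = 0.48934
20 log₁₀(0.48934) = -6.21 dB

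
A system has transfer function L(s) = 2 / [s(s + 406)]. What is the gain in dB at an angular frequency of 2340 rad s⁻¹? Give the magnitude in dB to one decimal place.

|j2340 + 406| = √(2340² + 406²) = 2375
|j2340| = 2340
|L(j2340)| = 2 / (2375 × 2340) = 3.5988e-07
20 log₁₀(3.5988e-07) = -128.88 dB

-128.9 dB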